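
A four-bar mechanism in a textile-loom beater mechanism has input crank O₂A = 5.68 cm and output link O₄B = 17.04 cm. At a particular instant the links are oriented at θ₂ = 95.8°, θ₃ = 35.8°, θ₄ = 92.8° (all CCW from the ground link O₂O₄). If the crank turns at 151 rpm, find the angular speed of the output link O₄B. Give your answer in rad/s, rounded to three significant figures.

ω₂ = 15.81 rad/s (from 151 rpm).
Differentiating the loop-closure r₂e^{iθ₂}+r₃e^{iθ₃}=r₁+r₄e^{iθ₄} gives r₂ω₂e^{iθ₂}+r₃ω₃e^{iθ₃}=r₄ω₄e^{iθ₄}.
Eliminating the other unknown: ω₄ = r₂ω₂ sin(θ₂−θ₃) / [r₄ sin(θ₄−θ₃)].
Numerator sine = +0.86603; denominator sine = +0.83867.
Result = 0.0568·15.81·(+0.86603) / (0.1704·(+0.83867)) = +5.4428 rad/s; magnitude 5.4428 rad/s.

5.44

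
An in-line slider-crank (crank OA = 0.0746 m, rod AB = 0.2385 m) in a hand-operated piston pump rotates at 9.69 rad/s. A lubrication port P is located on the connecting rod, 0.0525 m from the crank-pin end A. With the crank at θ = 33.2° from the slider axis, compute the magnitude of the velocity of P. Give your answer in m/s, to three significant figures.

0.631

ω = 9.69 rad/s.  Crank-pin speed |V_A| = rω = 0.72287 m/s, perpendicular to OA.
Rod angle: sinφ = −(r/L) sinθ ⇒ φ = -9.862°; ω_rod = −rω cosθ/√(L²−r²sin²θ) = -2.5742 rad/s.
V_P = V_A + ω_rod × AP, with AP = 0.0525 m along the rod.
Components: V_Px = −rω sinθ − a·ω_rod·sinφ = -0.41897 m/s;  V_Py = rω cosθ + a·ω_rod·cosφ = +0.47173 m/s.
|V_P| = √(V_Px² + V_Py²) = 0.63092 m/s.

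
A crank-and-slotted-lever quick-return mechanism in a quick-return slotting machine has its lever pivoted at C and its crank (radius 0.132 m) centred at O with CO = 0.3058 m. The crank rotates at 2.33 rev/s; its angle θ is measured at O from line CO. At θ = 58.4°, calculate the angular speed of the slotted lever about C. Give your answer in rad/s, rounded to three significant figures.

3.69

ω = 14.64 rad/s (from 2.33 rev/s).
Crank pin A relative to C: A = (d + r cosθ, r sinθ); lever angle φ = atan2(r sinθ, d + r cosθ).
Differentiating tanφ: φ̇ = rω(d cosθ + r)/(d² + r² + 2dr cosθ).
d² + r² + 2dr cosθ = |CA|² = 0.15324 m²;  d cosθ + r = +0.29223 m.
|ω_lever| = |0.132·14.64·+0.29223| / 0.15324 = 3.6853 rad/s.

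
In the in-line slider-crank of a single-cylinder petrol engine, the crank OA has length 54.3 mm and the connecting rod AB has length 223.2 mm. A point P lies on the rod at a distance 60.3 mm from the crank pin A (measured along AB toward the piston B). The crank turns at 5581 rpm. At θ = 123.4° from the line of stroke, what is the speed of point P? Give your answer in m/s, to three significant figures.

ω = 584.4 rad/s.  Crank-pin speed |V_A| = rω = 31.735 m/s, perpendicular to OA.
Rod angle: sinφ = −(r/L) sinθ ⇒ φ = -11.718°; ω_rod = −rω cosθ/√(L²−r²sin²θ) = +79.935 rad/s.
V_P = V_A + ω_rod × AP, with AP = 0.0603 m along the rod.
Components: V_Px = −rω sinθ − a·ω_rod·sinφ = -25.515 m/s;  V_Py = rω cosθ + a·ω_rod·cosφ = -12.75 m/s.
|V_P| = √(V_Px² + V_Py²) = 28.523 m/s.

28.5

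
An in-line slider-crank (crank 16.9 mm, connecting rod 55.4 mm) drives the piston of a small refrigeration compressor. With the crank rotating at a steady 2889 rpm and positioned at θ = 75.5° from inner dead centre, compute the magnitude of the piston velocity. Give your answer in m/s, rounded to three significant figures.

5.35

ω = 2π·2889/60 = 302.5 rad/s
For an in-line slider-crank, x = r cosθ + √(L² − r² sin²θ), so v = −rω sinθ·[1 + r cosθ/√(L² − r² sin²θ)].
With r = 0.0169 m, L = 0.0554 m, θ = 75.5°: √(L² − r² sin²θ) = 0.052929 m.
v = −0.0169·302.5·0.96815·[1 + 0.0169·0.25038/0.052929] = -5.3457 m/s.
|v| = 5.3457 m/s.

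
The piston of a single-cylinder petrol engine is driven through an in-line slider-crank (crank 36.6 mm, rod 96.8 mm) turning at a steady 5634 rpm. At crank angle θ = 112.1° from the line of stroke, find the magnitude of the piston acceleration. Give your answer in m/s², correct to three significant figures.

8380

ω = 2π·5634/60 = 590 rad/s
x(θ) = r cosθ + √(L² − r² sin²θ); with ω constant, a = ω²·d²x/dθ².
d²x/dθ² = −r cosθ − r²(cos2θ)/√u − r⁴ sin²2θ/(4u^{3/2}),  u = L² − r² sin²θ = 0.00822029 m².
Substituting r = 0.0366 m, L = 0.0968 m, θ = 112.1°: d²x/dθ² = +0.024069 m.
a = ω²·d²x/dθ² = (590)²·(+0.024069) = +8378.3 m/s²;  |a| = 8378.3 m/s².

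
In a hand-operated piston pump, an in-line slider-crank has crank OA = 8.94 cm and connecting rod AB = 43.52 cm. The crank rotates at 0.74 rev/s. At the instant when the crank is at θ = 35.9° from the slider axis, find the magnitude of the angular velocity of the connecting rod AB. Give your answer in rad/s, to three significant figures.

0.779

ω = 4.65 rad/s (converted from 0.74 rev/s).
The rod makes angle φ with the slider axis where L sinφ = r sinθ; differentiating, L cosφ·φ̇ = r ω cosθ.
L cosφ = √(L² − r² sin²θ) = 0.43203 m.
|ω_rod| = r ω |cosθ| / √(L² − r² sin²θ) = 0.0894·4.65·0.81004/0.43203 = 0.77937 rad/s.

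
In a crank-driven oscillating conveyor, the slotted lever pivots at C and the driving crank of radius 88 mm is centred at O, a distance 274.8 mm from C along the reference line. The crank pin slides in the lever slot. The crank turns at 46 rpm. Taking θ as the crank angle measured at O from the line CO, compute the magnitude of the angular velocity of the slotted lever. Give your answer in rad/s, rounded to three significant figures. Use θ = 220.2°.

1.12

ω = 4.817 rad/s (from 46 rpm).
Crank pin A relative to C: A = (d + r cosθ, r sinθ); lever angle φ = atan2(r sinθ, d + r cosθ).
Differentiating tanφ: φ̇ = rω(d cosθ + r)/(d² + r² + 2dr cosθ).
d² + r² + 2dr cosθ = |CA|² = 0.0463182 m²;  d cosθ + r = -0.12189 m.
|ω_lever| = |0.088·4.817·-0.12189| / 0.0463182 = 1.1156 rad/s.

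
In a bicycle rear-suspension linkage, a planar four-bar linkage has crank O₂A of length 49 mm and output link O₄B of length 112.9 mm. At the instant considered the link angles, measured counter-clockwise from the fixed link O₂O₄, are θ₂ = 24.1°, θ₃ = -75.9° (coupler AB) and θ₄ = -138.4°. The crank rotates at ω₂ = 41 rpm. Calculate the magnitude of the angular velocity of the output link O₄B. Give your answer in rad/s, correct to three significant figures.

2.07

ω₂ = 4.294 rad/s (from 41 rpm).
Differentiating the loop-closure r₂e^{iθ₂}+r₃e^{iθ₃}=r₁+r₄e^{iθ₄} gives r₂ω₂e^{iθ₂}+r₃ω₃e^{iθ₃}=r₄ω₄e^{iθ₄}.
Eliminating the other unknown: ω₄ = r₂ω₂ sin(θ₂−θ₃) / [r₄ sin(θ₄−θ₃)].
Numerator sine = +0.98481; denominator sine = -0.88701.
Result = 0.049·4.294·(+0.98481) / (0.1129·(-0.88701)) = -2.0689 rad/s; magnitude 2.0689 rad/s.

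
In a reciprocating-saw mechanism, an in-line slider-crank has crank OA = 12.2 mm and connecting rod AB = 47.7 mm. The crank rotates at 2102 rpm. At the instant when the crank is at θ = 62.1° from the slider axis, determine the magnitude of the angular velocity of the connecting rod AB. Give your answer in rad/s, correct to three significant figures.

ω = 220.1 rad/s (converted from 2102 rpm).
The rod makes angle φ with the slider axis where L sinφ = r sinθ; differentiating, L cosφ·φ̇ = r ω cosθ.
L cosφ = √(L² − r² sin²θ) = 0.046465 m.
|ω_rod| = r ω |cosθ| / √(L² − r² sin²θ) = 0.0122·220.1·0.46793/0.046465 = 27.044 rad/s.

27.0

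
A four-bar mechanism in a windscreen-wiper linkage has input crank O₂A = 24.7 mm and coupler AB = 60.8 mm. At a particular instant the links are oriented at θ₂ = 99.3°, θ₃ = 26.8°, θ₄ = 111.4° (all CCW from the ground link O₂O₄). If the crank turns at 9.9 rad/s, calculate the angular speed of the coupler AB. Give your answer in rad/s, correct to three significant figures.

ω₂ = 9.9 rad/s
Differentiating the loop-closure r₂e^{iθ₂}+r₃e^{iθ₃}=r₁+r₄e^{iθ₄} gives r₂ω₂e^{iθ₂}+r₃ω₃e^{iθ₃}=r₄ω₄e^{iθ₄}.
Eliminating the other unknown: ω₃ = r₂ω₂ sin(θ₄−θ₂) / [r₃ sin(θ₃−θ₄)].
Numerator sine = +0.20962; denominator sine = -0.99556.
Result = 0.0247·9.9·(+0.20962) / (0.0608·(-0.99556)) = -0.84682 rad/s; magnitude 0.84682 rad/s.

0.847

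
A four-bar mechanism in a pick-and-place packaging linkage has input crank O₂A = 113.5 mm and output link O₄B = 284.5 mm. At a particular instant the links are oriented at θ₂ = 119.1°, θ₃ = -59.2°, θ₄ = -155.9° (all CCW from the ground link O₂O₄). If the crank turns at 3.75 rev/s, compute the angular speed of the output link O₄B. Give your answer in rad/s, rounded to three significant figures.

0.281

ω₂ = 23.56 rad/s (from 3.75 rev/s).
Differentiating the loop-closure r₂e^{iθ₂}+r₃e^{iθ₃}=r₁+r₄e^{iθ₄} gives r₂ω₂e^{iθ₂}+r₃ω₃e^{iθ₃}=r₄ω₄e^{iθ₄}.
Eliminating the other unknown: ω₄ = r₂ω₂ sin(θ₂−θ₃) / [r₄ sin(θ₄−θ₃)].
Numerator sine = +0.02967; denominator sine = -0.99317.
Result = 0.1135·23.56·(+0.02967) / (0.2845·(-0.99317)) = -0.28078 rad/s; magnitude 0.28078 rad/s.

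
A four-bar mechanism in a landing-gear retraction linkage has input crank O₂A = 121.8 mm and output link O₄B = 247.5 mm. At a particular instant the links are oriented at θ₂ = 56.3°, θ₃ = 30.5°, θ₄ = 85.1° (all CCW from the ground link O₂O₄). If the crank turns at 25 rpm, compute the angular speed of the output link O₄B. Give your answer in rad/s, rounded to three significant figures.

ω₂ = 2.618 rad/s (from 25 rpm).
Differentiating the loop-closure r₂e^{iθ₂}+r₃e^{iθ₃}=r₁+r₄e^{iθ₄} gives r₂ω₂e^{iθ₂}+r₃ω₃e^{iθ₃}=r₄ω₄e^{iθ₄}.
Eliminating the other unknown: ω₄ = r₂ω₂ sin(θ₂−θ₃) / [r₄ sin(θ₄−θ₃)].
Numerator sine = +0.43523; denominator sine = +0.81513.
Result = 0.1218·2.618·(+0.43523) / (0.2475·(+0.81513)) = +0.68792 rad/s; magnitude 0.68792 rad/s.

0.688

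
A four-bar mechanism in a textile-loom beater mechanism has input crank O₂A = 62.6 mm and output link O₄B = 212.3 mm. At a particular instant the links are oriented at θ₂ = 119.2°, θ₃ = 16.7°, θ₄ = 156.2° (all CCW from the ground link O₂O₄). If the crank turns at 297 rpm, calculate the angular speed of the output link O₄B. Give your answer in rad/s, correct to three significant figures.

ω₂ = 31.1 rad/s (from 297 rpm).
Differentiating the loop-closure r₂e^{iθ₂}+r₃e^{iθ₃}=r₁+r₄e^{iθ₄} gives r₂ω₂e^{iθ₂}+r₃ω₃e^{iθ₃}=r₄ω₄e^{iθ₄}.
Eliminating the other unknown: ω₄ = r₂ω₂ sin(θ₂−θ₃) / [r₄ sin(θ₄−θ₃)].
Numerator sine = +0.97630; denominator sine = +0.64945.
Result = 0.0626·31.1·(+0.97630) / (0.2123·(+0.64945)) = +13.786 rad/s; magnitude 13.786 rad/s.

13.8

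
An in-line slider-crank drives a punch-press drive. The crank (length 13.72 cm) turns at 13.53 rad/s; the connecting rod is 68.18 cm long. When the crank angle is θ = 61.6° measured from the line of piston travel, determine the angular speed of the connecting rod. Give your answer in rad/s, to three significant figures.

1.32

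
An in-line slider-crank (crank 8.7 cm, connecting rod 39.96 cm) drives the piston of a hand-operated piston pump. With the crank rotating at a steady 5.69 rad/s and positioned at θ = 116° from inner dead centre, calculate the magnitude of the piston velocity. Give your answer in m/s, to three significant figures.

ω = 5.69 rad/s
For an in-line slider-crank, x = r cosθ + √(L² − r² sin²θ), so v = −rω sinθ·[1 + r cosθ/√(L² − r² sin²θ)].
With r = 0.087 m, L = 0.3996 m, θ = 116°: √(L² − r² sin²θ) = 0.39187 m.
v = −0.087·5.69·0.89879·[1 + 0.087·-0.43837/0.39187] = -0.40163 m/s.
|v| = 0.40163 m/s.

0.402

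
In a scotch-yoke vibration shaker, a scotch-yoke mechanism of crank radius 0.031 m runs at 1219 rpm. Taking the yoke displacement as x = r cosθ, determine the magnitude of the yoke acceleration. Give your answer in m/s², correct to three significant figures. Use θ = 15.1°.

488

ω = 127.7 rad/s (from 1219 rpm).
x = r cosθ ⇒ ẍ = −rω² cosθ (ω constant).
|a| = rω²|cosθ| = 0.031·(127.7)²·|cos 15.1°| = 487.72 m/s².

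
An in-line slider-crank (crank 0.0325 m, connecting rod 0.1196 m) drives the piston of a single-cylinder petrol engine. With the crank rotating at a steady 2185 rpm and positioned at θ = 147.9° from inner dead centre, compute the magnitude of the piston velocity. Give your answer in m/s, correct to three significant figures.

ω = 2π·2185/60 = 228.8 rad/s
For an in-line slider-crank, x = r cosθ + √(L² − r² sin²θ), so v = −rω sinθ·[1 + r cosθ/√(L² − r² sin²θ)].
With r = 0.0325 m, L = 0.1196 m, θ = 147.9°: √(L² − r² sin²θ) = 0.11835 m.
v = −0.0325·228.8·0.53140·[1 + 0.0325·-0.84712/0.11835] = -3.0324 m/s.
|v| = 3.0324 m/s.

3.03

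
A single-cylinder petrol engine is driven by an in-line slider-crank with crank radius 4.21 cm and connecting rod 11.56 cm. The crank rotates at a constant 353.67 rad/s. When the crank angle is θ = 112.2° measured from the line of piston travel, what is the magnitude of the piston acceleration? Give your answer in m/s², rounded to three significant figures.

ω = 353.7 rad/s
x(θ) = r cosθ + √(L² − r² sin²θ); with ω constant, a = ω²·d²x/dθ².
d²x/dθ² = −r cosθ − r²(cos2θ)/√u − r⁴ sin²2θ/(4u^{3/2}),  u = L² − r² sin²θ = 0.011844 m².
Substituting r = 0.0421 m, L = 0.1156 m, θ = 112.2°: d²x/dθ² = +0.027245 m.
a = ω²·d²x/dθ² = (353.7)²·(+0.027245) = +3407.8 m/s²;  |a| = 3407.8 m/s².

3410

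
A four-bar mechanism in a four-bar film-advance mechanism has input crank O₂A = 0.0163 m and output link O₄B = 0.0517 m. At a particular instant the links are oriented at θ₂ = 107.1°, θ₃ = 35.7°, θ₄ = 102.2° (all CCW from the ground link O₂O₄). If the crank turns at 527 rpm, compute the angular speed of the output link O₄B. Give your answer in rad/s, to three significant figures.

18.0

ω₂ = 55.19 rad/s (from 527 rpm).
Differentiating the loop-closure r₂e^{iθ₂}+r₃e^{iθ₃}=r₁+r₄e^{iθ₄} gives r₂ω₂e^{iθ₂}+r₃ω₃e^{iθ₃}=r₄ω₄e^{iθ₄}.
Eliminating the other unknown: ω₄ = r₂ω₂ sin(θ₂−θ₃) / [r₄ sin(θ₄−θ₃)].
Numerator sine = +0.94777; denominator sine = +0.91706.
Result = 0.0163·55.19·(+0.94777) / (0.0517·(+0.91706)) = +17.982 rad/s; magnitude 17.982 rad/s.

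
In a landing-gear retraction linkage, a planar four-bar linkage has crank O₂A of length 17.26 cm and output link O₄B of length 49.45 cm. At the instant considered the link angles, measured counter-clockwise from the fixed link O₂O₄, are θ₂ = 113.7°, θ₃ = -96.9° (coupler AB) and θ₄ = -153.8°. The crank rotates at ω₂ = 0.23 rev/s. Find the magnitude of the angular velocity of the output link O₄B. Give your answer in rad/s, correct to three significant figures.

ω₂ = 1.445 rad/s (from 0.23 rev/s).
Differentiating the loop-closure r₂e^{iθ₂}+r₃e^{iθ₃}=r₁+r₄e^{iθ₄} gives r₂ω₂e^{iθ₂}+r₃ω₃e^{iθ₃}=r₄ω₄e^{iθ₄}.
Eliminating the other unknown: ω₄ = r₂ω₂ sin(θ₂−θ₃) / [r₄ sin(θ₄−θ₃)].
Numerator sine = -0.50904; denominator sine = -0.83772.
Result = 0.1726·1.445·(-0.50904) / (0.4945·(-0.83772)) = +0.3065 rad/s; magnitude 0.3065 rad/s.

0.307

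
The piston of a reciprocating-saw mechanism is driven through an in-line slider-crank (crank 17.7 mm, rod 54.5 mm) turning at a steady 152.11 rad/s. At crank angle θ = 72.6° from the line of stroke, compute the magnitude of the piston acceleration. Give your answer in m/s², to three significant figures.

8.92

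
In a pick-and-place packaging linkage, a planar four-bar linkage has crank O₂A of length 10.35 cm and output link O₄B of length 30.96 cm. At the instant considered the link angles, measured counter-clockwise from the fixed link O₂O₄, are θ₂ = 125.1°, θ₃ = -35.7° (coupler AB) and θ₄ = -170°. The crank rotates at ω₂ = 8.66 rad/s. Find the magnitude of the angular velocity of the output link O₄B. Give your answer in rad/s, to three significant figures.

1.33

ω₂ = 8.66 rad/s
Differentiating the loop-closure r₂e^{iθ₂}+r₃e^{iθ₃}=r₁+r₄e^{iθ₄} gives r₂ω₂e^{iθ₂}+r₃ω₃e^{iθ₃}=r₄ω₄e^{iθ₄}.
Eliminating the other unknown: ω₄ = r₂ω₂ sin(θ₂−θ₃) / [r₄ sin(θ₄−θ₃)].
Numerator sine = +0.32887; denominator sine = -0.71569.
Result = 0.1035·8.66·(+0.32887) / (0.3096·(-0.71569)) = -1.3303 rad/s; magnitude 1.3303 rad/s.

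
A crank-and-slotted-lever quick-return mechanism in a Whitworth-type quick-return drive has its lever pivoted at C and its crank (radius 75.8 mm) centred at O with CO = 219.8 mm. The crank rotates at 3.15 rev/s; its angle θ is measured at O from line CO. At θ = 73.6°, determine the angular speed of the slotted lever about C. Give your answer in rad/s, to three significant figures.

ω = 19.79 rad/s (from 3.15 rev/s).
Crank pin A relative to C: A = (d + r cosθ, r sinθ); lever angle φ = atan2(r sinθ, d + r cosθ).
Differentiating tanφ: φ̇ = rω(d cosθ + r)/(d² + r² + 2dr cosθ).
d² + r² + 2dr cosθ = |CA|² = 0.0634658 m²;  d cosθ + r = +0.13786 m.
|ω_lever| = |0.0758·19.79·+0.13786| / 0.0634658 = 3.2588 rad/s.

3.26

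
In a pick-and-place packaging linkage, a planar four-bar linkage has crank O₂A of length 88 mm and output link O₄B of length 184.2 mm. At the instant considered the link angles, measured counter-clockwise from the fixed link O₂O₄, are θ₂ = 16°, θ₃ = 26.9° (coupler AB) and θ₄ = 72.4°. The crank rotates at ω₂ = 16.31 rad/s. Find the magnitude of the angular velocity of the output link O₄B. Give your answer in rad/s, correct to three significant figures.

2.07

ω₂ = 16.31 rad/s
Differentiating the loop-closure r₂e^{iθ₂}+r₃e^{iθ₃}=r₁+r₄e^{iθ₄} gives r₂ω₂e^{iθ₂}+r₃ω₃e^{iθ₃}=r₄ω₄e^{iθ₄}.
Eliminating the other unknown: ω₄ = r₂ω₂ sin(θ₂−θ₃) / [r₄ sin(θ₄−θ₃)].
Numerator sine = -0.18910; denominator sine = +0.71325.
Result = 0.088·16.31·(-0.18910) / (0.1842·(+0.71325)) = -2.0658 rad/s; magnitude 2.0658 rad/s.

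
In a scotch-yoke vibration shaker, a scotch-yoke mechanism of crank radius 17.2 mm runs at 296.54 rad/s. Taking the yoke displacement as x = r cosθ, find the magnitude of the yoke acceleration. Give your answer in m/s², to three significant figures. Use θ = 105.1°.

ω = 296.5 rad/s
x = r cosθ ⇒ ẍ = −rω² cosθ (ω constant).
|a| = rω²|cosθ| = 0.0172·(296.5)²·|cos 105.1°| = 394.01 m/s².

394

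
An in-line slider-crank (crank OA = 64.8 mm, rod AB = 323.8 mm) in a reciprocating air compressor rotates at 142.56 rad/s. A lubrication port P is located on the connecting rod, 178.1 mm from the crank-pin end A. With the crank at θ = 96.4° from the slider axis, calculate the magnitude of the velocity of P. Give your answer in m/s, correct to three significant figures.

9.08

ω = 142.6 rad/s.  Crank-pin speed |V_A| = rω = 9.2379 m/s, perpendicular to OA.
Rod angle: sinφ = −(r/L) sinθ ⇒ φ = -11.471°; ω_rod = −rω cosθ/√(L²−r²sin²θ) = +3.245 rad/s.
V_P = V_A + ω_rod × AP, with AP = 0.1781 m along the rod.
Components: V_Px = −rω sinθ − a·ω_rod·sinφ = -9.0654 m/s;  V_Py = rω cosθ + a·ω_rod·cosφ = -0.46335 m/s.
|V_P| = √(V_Px² + V_Py²) = 9.0772 m/s.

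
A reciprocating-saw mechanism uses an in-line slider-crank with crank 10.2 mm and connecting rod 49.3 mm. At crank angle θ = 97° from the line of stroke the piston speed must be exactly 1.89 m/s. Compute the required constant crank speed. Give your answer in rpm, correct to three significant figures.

1830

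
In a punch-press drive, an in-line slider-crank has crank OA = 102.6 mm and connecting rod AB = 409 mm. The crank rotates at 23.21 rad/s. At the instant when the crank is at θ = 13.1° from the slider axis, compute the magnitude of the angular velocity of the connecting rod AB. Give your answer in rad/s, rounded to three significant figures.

5.68

ω = 23.21 rad/s
The rod makes angle φ with the slider axis where L sinφ = r sinθ; differentiating, L cosφ·φ̇ = r ω cosθ.
L cosφ = √(L² − r² sin²θ) = 0.40834 m.
|ω_rod| = r ω |cosθ| / √(L² − r² sin²θ) = 0.1026·23.21·0.97398/0.40834 = 5.68 rad/s.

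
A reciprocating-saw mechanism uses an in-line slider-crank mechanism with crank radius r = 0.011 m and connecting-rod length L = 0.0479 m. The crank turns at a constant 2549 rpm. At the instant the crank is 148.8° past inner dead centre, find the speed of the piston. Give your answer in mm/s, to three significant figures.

ω = 2π·2549/60 = 266.9 rad/s
For an in-line slider-crank, x = r cosθ + √(L² − r² sin²θ), so v = −rω sinθ·[1 + r cosθ/√(L² − r² sin²θ)].
With r = 0.011 m, L = 0.0479 m, θ = 148.8°: √(L² − r² sin²θ) = 0.04756 m.
v = −0.011·266.9·0.51803·[1 + 0.011·-0.85536/0.04756] = -1.2201 m/s.
|v| = 1.2201 m/s = 1220.1 mm/s.

1220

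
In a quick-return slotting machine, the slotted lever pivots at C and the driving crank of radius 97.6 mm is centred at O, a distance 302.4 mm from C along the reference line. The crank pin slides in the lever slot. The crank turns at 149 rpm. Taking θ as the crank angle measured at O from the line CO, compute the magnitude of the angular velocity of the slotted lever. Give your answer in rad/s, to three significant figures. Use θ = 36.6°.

3.49

ω = 15.6 rad/s (from 149 rpm).
Crank pin A relative to C: A = (d + r cosθ, r sinθ); lever angle φ = atan2(r sinθ, d + r cosθ).
Differentiating tanφ: φ̇ = rω(d cosθ + r)/(d² + r² + 2dr cosθ).
d² + r² + 2dr cosθ = |CA|² = 0.148361 m²;  d cosθ + r = +0.34037 m.
|ω_lever| = |0.0976·15.6·+0.34037| / 0.148361 = 3.4938 rad/s.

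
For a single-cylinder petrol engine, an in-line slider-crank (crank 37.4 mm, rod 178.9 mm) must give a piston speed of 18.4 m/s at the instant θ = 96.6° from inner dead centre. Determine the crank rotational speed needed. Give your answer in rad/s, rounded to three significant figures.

508

For an in-line slider-crank, |v_piston| = rω|sinθ|·[1 + r cosθ/√(L² − r² sin²θ)].
With r = 0.0374 m, L = 0.1789 m, θ = 96.6°: the bracketed kinematic factor |dx/dθ| = 0.03624 m.
ω = v/|dx/dθ| = 18.4/0.03624 = 507.73 rad/s.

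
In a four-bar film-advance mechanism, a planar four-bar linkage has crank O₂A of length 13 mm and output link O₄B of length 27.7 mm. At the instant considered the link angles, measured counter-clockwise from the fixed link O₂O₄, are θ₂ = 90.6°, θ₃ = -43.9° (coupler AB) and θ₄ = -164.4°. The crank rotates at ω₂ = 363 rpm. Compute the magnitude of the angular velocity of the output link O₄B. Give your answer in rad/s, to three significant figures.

ω₂ = 38.01 rad/s (from 363 rpm).
Differentiating the loop-closure r₂e^{iθ₂}+r₃e^{iθ₃}=r₁+r₄e^{iθ₄} gives r₂ω₂e^{iθ₂}+r₃ω₃e^{iθ₃}=r₄ω₄e^{iθ₄}.
Eliminating the other unknown: ω₄ = r₂ω₂ sin(θ₂−θ₃) / [r₄ sin(θ₄−θ₃)].
Numerator sine = +0.71325; denominator sine = -0.86163.
Result = 0.013·38.01·(+0.71325) / (0.0277·(-0.86163)) = -14.768 rad/s; magnitude 14.768 rad/s.

14.8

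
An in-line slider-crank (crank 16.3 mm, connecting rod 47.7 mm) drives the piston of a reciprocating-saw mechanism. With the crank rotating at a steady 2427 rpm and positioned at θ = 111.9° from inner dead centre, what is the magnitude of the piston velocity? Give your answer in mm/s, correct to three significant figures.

ω = 2π·2427/60 = 254.2 rad/s
For an in-line slider-crank, x = r cosθ + √(L² − r² sin²θ), so v = −rω sinθ·[1 + r cosθ/√(L² − r² sin²θ)].
With r = 0.0163 m, L = 0.0477 m, θ = 111.9°: √(L² − r² sin²θ) = 0.045239 m.
v = −0.0163·254.2·0.92784·[1 + 0.0163·-0.37299/0.045239] = -3.3272 m/s.
|v| = 3.3272 m/s = 3327.2 mm/s.

3330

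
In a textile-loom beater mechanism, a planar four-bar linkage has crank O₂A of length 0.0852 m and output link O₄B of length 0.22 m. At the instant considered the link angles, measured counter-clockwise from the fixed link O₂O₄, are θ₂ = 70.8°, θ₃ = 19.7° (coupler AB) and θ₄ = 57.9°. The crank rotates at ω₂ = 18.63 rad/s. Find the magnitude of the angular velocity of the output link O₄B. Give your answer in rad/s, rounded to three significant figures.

9.08

ω₂ = 18.63 rad/s
Differentiating the loop-closure r₂e^{iθ₂}+r₃e^{iθ₃}=r₁+r₄e^{iθ₄} gives r₂ω₂e^{iθ₂}+r₃ω₃e^{iθ₃}=r₄ω₄e^{iθ₄}.
Eliminating the other unknown: ω₄ = r₂ω₂ sin(θ₂−θ₃) / [r₄ sin(θ₄−θ₃)].
Numerator sine = +0.77824; denominator sine = +0.61841.
Result = 0.0852·18.63·(+0.77824) / (0.22·(+0.61841)) = +9.0797 rad/s; magnitude 9.0797 rad/s.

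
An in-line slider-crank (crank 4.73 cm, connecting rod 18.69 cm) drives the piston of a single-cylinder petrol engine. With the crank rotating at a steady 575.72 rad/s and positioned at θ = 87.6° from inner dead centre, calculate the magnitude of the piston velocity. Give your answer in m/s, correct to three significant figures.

ω = 575.7 rad/s
For an in-line slider-crank, x = r cosθ + √(L² − r² sin²θ), so v = −rω sinθ·[1 + r cosθ/√(L² − r² sin²θ)].
With r = 0.0473 m, L = 0.1869 m, θ = 87.6°: √(L² − r² sin²θ) = 0.18083 m.
v = −0.0473·575.7·0.99912·[1 + 0.0473·0.04188/0.18083] = -27.506 m/s.
|v| = 27.506 m/s.

27.5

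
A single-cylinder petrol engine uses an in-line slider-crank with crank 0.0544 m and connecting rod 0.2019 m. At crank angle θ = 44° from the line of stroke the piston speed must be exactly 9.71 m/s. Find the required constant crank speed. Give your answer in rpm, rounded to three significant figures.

2050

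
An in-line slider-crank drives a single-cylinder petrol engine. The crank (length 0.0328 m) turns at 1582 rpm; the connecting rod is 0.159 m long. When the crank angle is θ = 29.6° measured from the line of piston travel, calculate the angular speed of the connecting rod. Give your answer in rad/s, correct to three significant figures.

ω = 165.7 rad/s (converted from 1582 rpm).
The rod makes angle φ with the slider axis where L sinφ = r sinθ; differentiating, L cosφ·φ̇ = r ω cosθ.
L cosφ = √(L² − r² sin²θ) = 0.15817 m.
|ω_rod| = r ω |cosθ| / √(L² − r² sin²θ) = 0.0328·165.7·0.86949/0.15817 = 29.871 rad/s.

29.9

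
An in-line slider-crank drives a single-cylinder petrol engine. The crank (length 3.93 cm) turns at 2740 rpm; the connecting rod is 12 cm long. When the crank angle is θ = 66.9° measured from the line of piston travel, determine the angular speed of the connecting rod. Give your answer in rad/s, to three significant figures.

38.7

ω = 286.9 rad/s (converted from 2740 rpm).
The rod makes angle φ with the slider axis where L sinφ = r sinθ; differentiating, L cosφ·φ̇ = r ω cosθ.
L cosφ = √(L² − r² sin²θ) = 0.11443 m.
|ω_rod| = r ω |cosθ| / √(L² − r² sin²θ) = 0.0393·286.9·0.39234/0.11443 = 38.664 rad/s.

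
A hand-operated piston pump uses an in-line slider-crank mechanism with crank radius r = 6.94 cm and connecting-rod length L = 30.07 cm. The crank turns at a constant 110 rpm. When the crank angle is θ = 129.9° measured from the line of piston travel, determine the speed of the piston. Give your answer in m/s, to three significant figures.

0.521

ω = 2π·110/60 = 11.52 rad/s
For an in-line slider-crank, x = r cosθ + √(L² − r² sin²θ), so v = −rω sinθ·[1 + r cosθ/√(L² − r² sin²θ)].
With r = 0.0694 m, L = 0.3007 m, θ = 129.9°: √(L² − r² sin²θ) = 0.29595 m.
v = −0.0694·11.52·0.76717·[1 + 0.0694·-0.64145/0.29595] = -0.52104 m/s.
|v| = 0.52104 m/s.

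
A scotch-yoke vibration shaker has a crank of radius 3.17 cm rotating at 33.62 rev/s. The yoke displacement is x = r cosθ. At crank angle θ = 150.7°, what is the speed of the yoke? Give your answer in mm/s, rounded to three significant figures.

3280

ω = 211.2 rad/s (from 33.62 rev/s).
x = r cosθ ⇒ ẋ = −rω sinθ.
|v| = rω|sinθ| = 0.0317·211.2·|sin 150.7°| = 3.2771 m/s = 3277.1 mm/s.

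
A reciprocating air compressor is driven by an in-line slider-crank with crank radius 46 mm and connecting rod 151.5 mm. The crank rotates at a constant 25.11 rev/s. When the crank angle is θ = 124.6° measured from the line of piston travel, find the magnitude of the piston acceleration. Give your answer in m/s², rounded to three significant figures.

770

ω = 2π·25.1 = 157.8 rad/s
x(θ) = r cosθ + √(L² − r² sin²θ); with ω constant, a = ω²·d²x/dθ².
d²x/dθ² = −r cosθ − r²(cos2θ)/√u − r⁴ sin²2θ/(4u^{3/2}),  u = L² − r² sin²θ = 0.0215185 m².
Substituting r = 0.046 m, L = 0.1515 m, θ = 124.6°: d²x/dθ² = +0.030933 m.
a = ω²·d²x/dθ² = (157.8)²·(+0.030933) = +769.98 m/s²;  |a| = 769.98 m/s².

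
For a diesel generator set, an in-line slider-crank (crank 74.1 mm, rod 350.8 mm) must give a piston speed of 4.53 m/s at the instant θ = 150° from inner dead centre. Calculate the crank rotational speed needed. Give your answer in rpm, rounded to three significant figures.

For an in-line slider-crank, |v_piston| = rω|sinθ|·[1 + r cosθ/√(L² − r² sin²θ)].
With r = 0.0741 m, L = 0.3508 m, θ = 150°: the bracketed kinematic factor |dx/dθ| = 0.030234 m.
ω = v/|dx/dθ| = 4.53/0.030234 = 149.83 rad/s.
N = 60ω/(2π) = 1430.8 rpm.

1430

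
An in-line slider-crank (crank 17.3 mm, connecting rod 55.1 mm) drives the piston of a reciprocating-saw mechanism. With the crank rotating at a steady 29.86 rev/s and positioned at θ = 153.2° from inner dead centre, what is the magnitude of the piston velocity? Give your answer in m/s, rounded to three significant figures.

1.05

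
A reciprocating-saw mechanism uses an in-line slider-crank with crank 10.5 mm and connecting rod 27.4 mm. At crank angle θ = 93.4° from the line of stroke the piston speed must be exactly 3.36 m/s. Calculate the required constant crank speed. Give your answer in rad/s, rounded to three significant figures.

329

For an in-line slider-crank, |v_piston| = rω|sinθ|·[1 + r cosθ/√(L² − r² sin²θ)].
With r = 0.0105 m, L = 0.0274 m, θ = 93.4°: the bracketed kinematic factor |dx/dθ| = 0.010224 m.
ω = v/|dx/dθ| = 3.36/0.010224 = 328.65 rad/s.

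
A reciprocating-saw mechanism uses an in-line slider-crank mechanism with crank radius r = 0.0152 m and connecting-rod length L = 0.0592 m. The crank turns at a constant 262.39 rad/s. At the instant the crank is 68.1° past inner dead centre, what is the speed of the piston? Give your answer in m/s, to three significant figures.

4.07

ω = 262.4 rad/s
For an in-line slider-crank, x = r cosθ + √(L² − r² sin²θ), so v = −rω sinθ·[1 + r cosθ/√(L² − r² sin²θ)].
With r = 0.0152 m, L = 0.0592 m, θ = 68.1°: √(L² − r² sin²θ) = 0.057496 m.
v = −0.0152·262.4·0.92784·[1 + 0.0152·0.37299/0.057496] = -4.0654 m/s.
|v| = 4.0654 m/s.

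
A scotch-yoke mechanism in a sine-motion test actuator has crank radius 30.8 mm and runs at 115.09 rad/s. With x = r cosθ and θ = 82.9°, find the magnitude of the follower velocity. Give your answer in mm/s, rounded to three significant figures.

3520

ω = 115.1 rad/s
x = r cosθ ⇒ ẋ = −rω sinθ.
|v| = rω|sinθ| = 0.0308·115.1·|sin 82.9°| = 3.5176 m/s = 3517.6 mm/s.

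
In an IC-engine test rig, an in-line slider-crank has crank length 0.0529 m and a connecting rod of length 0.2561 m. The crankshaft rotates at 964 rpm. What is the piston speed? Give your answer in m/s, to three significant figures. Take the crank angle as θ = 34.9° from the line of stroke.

ω = 2π·964/60 = 100.9 rad/s
For an in-line slider-crank, x = r cosθ + √(L² − r² sin²θ), so v = −rω sinθ·[1 + r cosθ/√(L² − r² sin²θ)].
With r = 0.0529 m, L = 0.2561 m, θ = 34.9°: √(L² − r² sin²θ) = 0.25431 m.
v = −0.0529·100.9·0.57215·[1 + 0.0529·0.82015/0.25431] = -3.5767 m/s.
|v| = 3.5767 m/s.

3.58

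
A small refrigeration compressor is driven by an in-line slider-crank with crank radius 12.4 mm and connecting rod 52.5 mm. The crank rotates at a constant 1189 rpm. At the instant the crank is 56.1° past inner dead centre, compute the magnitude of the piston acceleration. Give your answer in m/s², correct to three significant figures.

ω = 2π·1189/60 = 124.5 rad/s
x(θ) = r cosθ + √(L² − r² sin²θ); with ω constant, a = ω²·d²x/dθ².
d²x/dθ² = −r cosθ − r²(cos2θ)/√u − r⁴ sin²2θ/(4u^{3/2}),  u = L² − r² sin²θ = 0.00265032 m².
Substituting r = 0.0124 m, L = 0.0525 m, θ = 56.1°: d²x/dθ² = -0.0058247 m.
a = ω²·d²x/dθ² = (124.5)²·(-0.0058247) = -90.301 m/s²;  |a| = 90.301 m/s².

90.3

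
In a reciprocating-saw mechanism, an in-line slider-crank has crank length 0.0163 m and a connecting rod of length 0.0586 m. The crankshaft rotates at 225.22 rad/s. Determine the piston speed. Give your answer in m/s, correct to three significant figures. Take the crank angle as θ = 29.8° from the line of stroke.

ω = 225.2 rad/s
For an in-line slider-crank, x = r cosθ + √(L² − r² sin²θ), so v = −rω sinθ·[1 + r cosθ/√(L² − r² sin²θ)].
With r = 0.0163 m, L = 0.0586 m, θ = 29.8°: √(L² − r² sin²θ) = 0.058037 m.
v = −0.0163·225.2·0.49697·[1 + 0.0163·0.86777/0.058037] = -2.2691 m/s.
|v| = 2.2691 m/s.

2.27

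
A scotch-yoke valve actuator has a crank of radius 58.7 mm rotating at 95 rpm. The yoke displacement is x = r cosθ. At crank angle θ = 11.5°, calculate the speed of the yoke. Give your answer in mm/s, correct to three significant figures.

116

ω = 9.948 rad/s (from 95 rpm).
x = r cosθ ⇒ ẋ = −rω sinθ.
|v| = rω|sinθ| = 0.0587·9.948·|sin 11.5°| = 0.11642 m/s = 116.42 mm/s.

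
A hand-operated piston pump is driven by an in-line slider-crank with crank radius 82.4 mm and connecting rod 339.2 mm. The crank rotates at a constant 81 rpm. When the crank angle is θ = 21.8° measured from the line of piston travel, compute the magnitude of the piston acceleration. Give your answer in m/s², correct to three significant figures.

ω = 2π·81/60 = 8.482 rad/s
x(θ) = r cosθ + √(L² − r² sin²θ); with ω constant, a = ω²·d²x/dθ².
d²x/dθ² = −r cosθ − r²(cos2θ)/√u − r⁴ sin²2θ/(4u^{3/2}),  u = L² − r² sin²θ = 0.11412 m².
Substituting r = 0.0824 m, L = 0.3392 m, θ = 21.8°: d²x/dθ² = -0.091204 m.
a = ω²·d²x/dθ² = (8.482)²·(-0.091204) = -6.5621 m/s²;  |a| = 6.5621 m/s².

6.56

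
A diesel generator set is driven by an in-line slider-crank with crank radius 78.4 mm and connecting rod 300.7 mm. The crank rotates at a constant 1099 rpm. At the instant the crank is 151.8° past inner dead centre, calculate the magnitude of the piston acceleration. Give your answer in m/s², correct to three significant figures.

ω = 2π·1099/60 = 115.1 rad/s
x(θ) = r cosθ + √(L² − r² sin²θ); with ω constant, a = ω²·d²x/dθ².
d²x/dθ² = −r cosθ − r²(cos2θ)/√u − r⁴ sin²2θ/(4u^{3/2}),  u = L² − r² sin²θ = 0.0890479 m².
Substituting r = 0.0784 m, L = 0.3007 m, θ = 151.8°: d²x/dθ² = +0.057449 m.
a = ω²·d²x/dθ² = (115.1)²·(+0.057449) = +760.91 m/s²;  |a| = 760.91 m/s².

761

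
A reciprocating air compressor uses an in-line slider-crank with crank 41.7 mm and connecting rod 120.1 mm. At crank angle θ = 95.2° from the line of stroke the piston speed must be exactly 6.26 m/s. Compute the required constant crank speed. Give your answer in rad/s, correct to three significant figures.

For an in-line slider-crank, |v_piston| = rω|sinθ|·[1 + r cosθ/√(L² − r² sin²θ)].
With r = 0.0417 m, L = 0.1201 m, θ = 95.2°: the bracketed kinematic factor |dx/dθ| = 0.040136 m.
ω = v/|dx/dθ| = 6.26/0.040136 = 155.97 rad/s.

156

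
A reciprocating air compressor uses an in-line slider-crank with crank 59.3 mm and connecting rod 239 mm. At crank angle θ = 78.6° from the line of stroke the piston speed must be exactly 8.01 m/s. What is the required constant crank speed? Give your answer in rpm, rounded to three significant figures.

1250

For an in-line slider-crank, |v_piston| = rω|sinθ|·[1 + r cosθ/√(L² − r² sin²θ)].
With r = 0.0593 m, L = 0.239 m, θ = 78.6°: the bracketed kinematic factor |dx/dθ| = 0.061069 m.
ω = v/|dx/dθ| = 8.01/0.061069 = 131.16 rad/s.
N = 60ω/(2π) = 1252.5 rpm.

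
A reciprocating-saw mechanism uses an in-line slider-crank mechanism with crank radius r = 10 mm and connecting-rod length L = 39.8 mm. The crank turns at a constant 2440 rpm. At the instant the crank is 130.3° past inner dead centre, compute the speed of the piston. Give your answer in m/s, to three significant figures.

1.63

ω = 2π·2440/60 = 255.5 rad/s
For an in-line slider-crank, x = r cosθ + √(L² − r² sin²θ), so v = −rω sinθ·[1 + r cosθ/√(L² − r² sin²θ)].
With r = 0.01 m, L = 0.0398 m, θ = 130.3°: √(L² − r² sin²θ) = 0.039062 m.
v = −0.01·255.5·0.76267·[1 + 0.01·-0.64679/0.039062] = -1.6261 m/s.
|v| = 1.6261 m/s.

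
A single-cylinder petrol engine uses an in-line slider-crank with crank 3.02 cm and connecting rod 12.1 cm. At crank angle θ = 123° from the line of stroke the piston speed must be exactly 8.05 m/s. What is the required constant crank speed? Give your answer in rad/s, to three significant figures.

369

For an in-line slider-crank, |v_piston| = rω|sinθ|·[1 + r cosθ/√(L² − r² sin²θ)].
With r = 0.0302 m, L = 0.121 m, θ = 123°: the bracketed kinematic factor |dx/dθ| = 0.021807 m.
ω = v/|dx/dθ| = 8.05/0.021807 = 369.15 rad/s.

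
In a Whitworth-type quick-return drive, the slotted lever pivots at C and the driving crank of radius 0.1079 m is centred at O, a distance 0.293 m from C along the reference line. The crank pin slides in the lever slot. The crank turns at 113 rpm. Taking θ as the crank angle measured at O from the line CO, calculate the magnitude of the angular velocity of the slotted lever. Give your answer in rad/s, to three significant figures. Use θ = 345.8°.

3.15

ω = 11.83 rad/s (from 113 rpm).
Crank pin A relative to C: A = (d + r cosθ, r sinθ); lever angle φ = atan2(r sinθ, d + r cosθ).
Differentiating tanφ: φ̇ = rω(d cosθ + r)/(d² + r² + 2dr cosθ).
d² + r² + 2dr cosθ = |CA|² = 0.158789 m²;  d cosθ + r = +0.39195 m.
|ω_lever| = |0.1079·11.83·+0.39195| / 0.158789 = 3.1516 rad/s.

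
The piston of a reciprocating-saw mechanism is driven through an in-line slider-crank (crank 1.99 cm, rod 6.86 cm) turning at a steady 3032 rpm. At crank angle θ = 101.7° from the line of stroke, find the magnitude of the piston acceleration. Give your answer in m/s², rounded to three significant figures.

962

ω = 2π·3032/60 = 317.5 rad/s
x(θ) = r cosθ + √(L² − r² sin²θ); with ω constant, a = ω²·d²x/dθ².
d²x/dθ² = −r cosθ − r²(cos2θ)/√u − r⁴ sin²2θ/(4u^{3/2}),  u = L² − r² sin²θ = 0.00432623 m².
Substituting r = 0.0199 m, L = 0.0686 m, θ = 101.7°: d²x/dθ² = +0.0095393 m.
a = ω²·d²x/dθ² = (317.5)²·(+0.0095393) = +961.68 m/s²;  |a| = 961.68 m/s².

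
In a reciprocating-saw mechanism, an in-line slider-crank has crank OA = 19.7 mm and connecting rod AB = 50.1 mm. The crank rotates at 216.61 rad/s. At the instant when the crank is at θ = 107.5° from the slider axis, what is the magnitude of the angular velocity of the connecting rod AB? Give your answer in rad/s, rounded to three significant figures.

ω = 216.6 rad/s
The rod makes angle φ with the slider axis where L sinφ = r sinθ; differentiating, L cosφ·φ̇ = r ω cosθ.
L cosφ = √(L² − r² sin²θ) = 0.046444 m.
|ω_rod| = r ω |cosθ| / √(L² − r² sin²θ) = 0.0197·216.6·0.30071/0.046444 = 27.629 rad/s.

27.6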